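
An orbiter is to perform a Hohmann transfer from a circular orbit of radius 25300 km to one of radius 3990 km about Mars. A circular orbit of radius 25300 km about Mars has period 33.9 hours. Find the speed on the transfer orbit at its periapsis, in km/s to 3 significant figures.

v = 4.31 km/s

From Kepler's third law T² = 4π²r³/μ at r = 25300 km, T = 33.9 hours = 33.9 × 3600 s = 1.2204×10^5 s: μ = 4π²r³/T² = 42925.7 km³/s².
Semi-major axis of the transfer orbit: a_t = (25300 + 3990)/2 = 14645 km.
The periapsis of the transfer ellipse is at r = 3990 km.
Applying v² = μ(2/r − 1/a_t): v = 4.311 km/s.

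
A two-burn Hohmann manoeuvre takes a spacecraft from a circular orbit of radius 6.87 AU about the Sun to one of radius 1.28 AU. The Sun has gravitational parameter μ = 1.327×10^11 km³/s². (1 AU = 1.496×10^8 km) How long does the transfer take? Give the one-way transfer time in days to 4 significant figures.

t = 1502 days

In km: r₁ = 6.87 × 1.496×10^8 = 1.027752×10^9 km; r₂ = 1.28 × 1.496×10^8 = 1.91488×10^8 km.
Semi-major axis of the transfer orbit: a_t = (1.027752×10^9 + 1.91488×10^8)/2 = 6.0962×10^8 km.
By Kepler's third law the transfer-orbit period is T = 2π√(a_t³/μ), so t = T/2 = 1.298×10^8 s.
Converting: 1.298×10^8 s ÷ 86400 s/day = 1502 days.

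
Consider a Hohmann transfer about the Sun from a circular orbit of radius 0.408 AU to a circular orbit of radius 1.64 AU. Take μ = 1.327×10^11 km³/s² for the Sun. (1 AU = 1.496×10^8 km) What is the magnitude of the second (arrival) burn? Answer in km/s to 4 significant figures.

In km: r₁ = 0.408 × 1.496×10^8 = 6.10368×10^7 km; r₂ = 1.64 × 1.496×10^8 = 2.45344×10^8 km.
Semi-major axis of the transfer orbit: a_t = (6.10368×10^7 + 2.45344×10^8)/2 = 1.531904×10^8 km.
Circular speed at r = 2.45344×10^8 km: v_c = √(μ/r) = 23.257 km/s.
Vis-viva on the transfer ellipse at r = 2.45344×10^8 km gives v_t = √[μ(2/r − 1/a_t)] = 14.680 km/s.
Δv₂ = |v_t − v_c| = |14.680 − 23.257| = 8.577 km/s.

Δv₂ = 8.577 km/s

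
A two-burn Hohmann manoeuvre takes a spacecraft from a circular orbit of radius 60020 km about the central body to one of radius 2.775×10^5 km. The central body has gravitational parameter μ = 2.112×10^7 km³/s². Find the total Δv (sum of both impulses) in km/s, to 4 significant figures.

Transfer-ellipse semi-major axis a_t = (r₁ + r₂)/2 = (60020 + 2.775×10^5)/2 = 1.6876×10^5 km.
At r₁ the circular-orbit speed is v₁ = √(μ/r₁) = 18.7585 km/s.
On the transfer ellipse at r₁, vis-viva gives v_p = √[μ(2/r₁ − 1/a_t)] = 24.0545 km/s.
First burn Δv₁ = |v_p − v₁| = 5.296 km/s.
Circular speed at r₂: v₂ = √(μ/r₂) = 8.724 km/s.
Transfer-orbit speed at r₂: v_a = √[μ(2/r₂ − 1/a_t)] = 5.203 km/s.
Second burn Δv₂ = |v₂ − v_a| = 3.521 km/s.
Δv = Δv₁ + Δv₂ = 5.296 + 3.521 = 8.817 km/s.

Δv = 8.817 km/s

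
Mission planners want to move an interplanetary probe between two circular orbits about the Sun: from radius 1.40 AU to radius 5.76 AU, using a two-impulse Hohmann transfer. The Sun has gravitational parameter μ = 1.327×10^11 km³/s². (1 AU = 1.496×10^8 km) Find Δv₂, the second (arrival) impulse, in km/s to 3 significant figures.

In km: r₁ = 1.40 × 1.496×10^8 = 2.0944×10^8 km; r₂ = 5.76 × 1.496×10^8 = 8.61696×10^8 km.
Transfer-ellipse semi-major axis a_t = (r₁ + r₂)/2 = (2.0944×10^8 + 8.61696×10^8)/2 = 5.35568×10^8 km.
On the circular orbit at r = 8.61696×10^8 km, v_c = √(μ/r) = 12.4096 km/s.
Vis-viva on the transfer ellipse at r = 8.61696×10^8 km gives v_t = √[μ(2/r − 1/a_t)] = 7.76034 km/s.
Δv₂ = |v_t − v_c| = |7.76034 − 12.4096| = 4.649 km/s.

Δv₂ = 4.65 km/s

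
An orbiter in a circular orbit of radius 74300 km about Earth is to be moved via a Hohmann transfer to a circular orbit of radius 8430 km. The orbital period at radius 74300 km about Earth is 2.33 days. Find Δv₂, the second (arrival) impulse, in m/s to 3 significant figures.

Δv₂ = 2340 m/s

From Kepler's third law T² = 4π²r³/μ at r = 74300 km, T = 2.33 days = 2.33 × 86400 s = 2.01312×10^5 s: μ = 4π²r³/T² = 3.99564×10^5 km³/s².
The Hohmann ellipse has a_t = (r₁ + r₂)/2 = 41365 km.
Circular speed at r = 8430 km: v_c = √(μ/r) = 6.885 km/s.
Vis-viva on the transfer ellipse at r = 8430 km gives v_t = √[μ(2/r − 1/a_t)] = 9.227 km/s.
Δv₂ = |v_t − v_c| = |9.227 − 6.885| = 2.342 km/s.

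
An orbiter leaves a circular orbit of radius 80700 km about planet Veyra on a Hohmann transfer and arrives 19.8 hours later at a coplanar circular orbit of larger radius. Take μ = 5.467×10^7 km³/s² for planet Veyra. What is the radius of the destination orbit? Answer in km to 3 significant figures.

Transfer time t = 19.8 hours = 71280 s, and t = π√(a_t³/μ).
So a_t = (μ t²/π²)^(1/3) = (5.467×10^7 × (71280)² / π²)^(1/3) = 3.0418×10^5 km.
Since a_t = (r₁ + r₂)/2, r₂ = 2a_t − r₁ = 2×3.0418×10^5 − 80700 = 5.2766×10^5 km.

r₂ = 5.28×10^5 km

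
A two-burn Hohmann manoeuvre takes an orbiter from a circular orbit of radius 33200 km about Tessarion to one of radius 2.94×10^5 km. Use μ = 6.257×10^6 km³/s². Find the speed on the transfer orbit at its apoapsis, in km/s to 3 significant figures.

The Hohmann ellipse has a_t = (r₁ + r₂)/2 = 1.636×10^5 km.
At apoapsis, r = 2.940×10^5 km.
Applying v² = μ(2/r − 1/a_t): v = 2.078 km/s.

v = 2.08 km/s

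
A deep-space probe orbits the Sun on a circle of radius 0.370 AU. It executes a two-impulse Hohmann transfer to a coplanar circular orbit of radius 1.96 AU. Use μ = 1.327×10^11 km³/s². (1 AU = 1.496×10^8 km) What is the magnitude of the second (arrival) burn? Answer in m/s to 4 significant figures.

Δv₂ = 9285 m/s

In km: r₁ = 0.370 × 1.496×10^8 = 5.5352×10^7 km; r₂ = 1.96 × 1.496×10^8 = 2.93216×10^8 km.
Transfer-ellipse semi-major axis a_t = (r₁ + r₂)/2 = (5.5352×10^7 + 2.93216×10^8)/2 = 1.74284×10^8 km.
Circular speed at r = 2.93216×10^8 km: v_c = √(μ/r) = 21.274 km/s.
Transfer-orbit speed at the same r (vis-viva, a = a_t): v_t = √[μ(2/r − 1/a_t)] = 11.989 km/s.
Δv₂ = |v_t − v_c| = |11.989 − 21.274| = 9.285 km/s.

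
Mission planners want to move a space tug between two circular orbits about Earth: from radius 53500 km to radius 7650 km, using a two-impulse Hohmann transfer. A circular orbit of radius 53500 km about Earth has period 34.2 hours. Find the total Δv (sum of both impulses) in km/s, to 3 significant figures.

Δv = 3.70 km/s

From Kepler's third law T² = 4π²r³/μ at r = 53500 km, T = 34.2 hours = 34.2 × 3600 s = 1.2312×10^5 s: μ = 4π²r³/T² = 3.98808×10^5 km³/s².
The Hohmann ellipse has a_t = (r₁ + r₂)/2 = 30575 km.
Circular speed at r₁: v₁ = √(μ/r₁) = √(3.98808×10^5/53500) = 2.7303 km/s.
Transfer-orbit speed at r₁ (vis-viva): v_a = √[μ(2/r₁ − 1/a_t)] = 1.3657 km/s.
First burn Δv₁ = |v_a − v₁| = 1.3646 km/s.
Circular speed at r₂: v₂ = √(μ/r₂) = 7.2202 km/s.
Transfer-orbit speed at r₂: v_p = √[μ(2/r₂ − 1/a_t)] = 9.5509 km/s.
Second burn Δv₂ = |v₂ − v_p| = 2.3307 km/s.
Δv = Δv₁ + Δv₂ = 1.3646 + 2.3307 = 3.695 km/s.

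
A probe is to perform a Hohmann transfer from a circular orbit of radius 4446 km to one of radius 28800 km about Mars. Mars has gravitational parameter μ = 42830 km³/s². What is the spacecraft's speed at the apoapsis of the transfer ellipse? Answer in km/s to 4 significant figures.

v = 0.6307 km/s

Transfer-ellipse semi-major axis a_t = (r₁ + r₂)/2 = (4446 + 28800)/2 = 16623 km.
The apoapsis of the transfer ellipse is at r = 28800 km.
Applying v² = μ(2/r − 1/a_t): v = 0.6307 km/s.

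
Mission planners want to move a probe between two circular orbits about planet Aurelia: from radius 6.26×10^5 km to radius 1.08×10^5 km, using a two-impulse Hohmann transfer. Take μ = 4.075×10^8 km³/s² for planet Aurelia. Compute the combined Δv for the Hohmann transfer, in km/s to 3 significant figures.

The Hohmann ellipse has a_t = (r₁ + r₂)/2 = 3.670×10^5 km.
At r₁ the circular-orbit speed is v₁ = √(μ/r₁) = 25.51 km/s.
On the transfer ellipse at r₁, vis-viva equation gives v_a = √[μ(2/r₁ − 1/a_t)] = 13.84 km/s.
First burn Δv₁ = |v_a − v₁| = 11.67 km/s.
At r₂, v₂ = √(μ/r₂) = 61.426 km/s.
Transfer-orbit speed at r₂: v_p = √[μ(2/r₂ − 1/a_t)] = 80.224 km/s.
Second burn Δv₂ = |v₂ − v_p| = 18.80 km/s.
Total Δv = Δv₁ + Δv₂ = 30.47 km/s.

Δv = 30.5 km/s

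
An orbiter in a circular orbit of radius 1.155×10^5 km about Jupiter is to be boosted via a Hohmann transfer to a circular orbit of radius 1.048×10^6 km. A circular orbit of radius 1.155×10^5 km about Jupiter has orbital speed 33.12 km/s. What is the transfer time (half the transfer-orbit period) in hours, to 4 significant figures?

From the circular-orbit relation v² = μ/r at r = 1.155×10^5 km: μ = v²r = (33.12)² × 1.155×10^5 = 1.26696×10^8 km³/s².
Semi-major axis of the transfer orbit: a_t = (1.155×10^5 + 1.048×10^6)/2 = 5.8175×10^5 km.
Transfer time t = π√(a_t³/μ) = π√((5.8175×10^5)³ / 1.26696×10^8) = 1.2384×10^5 s.
Converting: 1.2384×10^5 s ÷ 3600 s/hour = 34.40 hours.

t = 34.40 hours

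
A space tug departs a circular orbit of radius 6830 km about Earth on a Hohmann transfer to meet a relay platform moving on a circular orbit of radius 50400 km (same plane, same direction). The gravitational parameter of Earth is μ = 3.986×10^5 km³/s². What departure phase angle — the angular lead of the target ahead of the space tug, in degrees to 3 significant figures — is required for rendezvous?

The Hohmann ellipse has a_t = (r₁ + r₂)/2 = 28615 km.
The half-period of the transfer ellipse is t = π√(a_t³/μ) = 24086.40 s.
The target's mean motion on its circular orbit is ω₂ = √(μ/r₂³) = 5.579854×10^-5 rad/s.
Angle swept by the target during transfer: ω₂·t = 1.34399 rad = 77.00°.
The space tug traverses 180° on the transfer ellipse, so the target must lead by 180° − 77.00° = 103°.

φ = 103°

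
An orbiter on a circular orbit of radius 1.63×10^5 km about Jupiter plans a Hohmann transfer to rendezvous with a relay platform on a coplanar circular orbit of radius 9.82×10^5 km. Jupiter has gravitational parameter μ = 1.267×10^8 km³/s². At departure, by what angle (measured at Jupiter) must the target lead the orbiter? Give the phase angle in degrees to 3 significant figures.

Semi-major axis of the transfer orbit: a_t = (1.630×10^5 + 9.820×10^5)/2 = 5.725×10^5 km.
Transfer time t = π√(a_t³/μ) = 1.2090×10^5 s.
The target's mean motion on its circular orbit is ω₂ = √(μ/r₂³) = 1.1567×10^-5 rad/s.
Angle swept by the target during transfer: ω₂·t = 1.39845 rad = 80.13°.
The orbiter traverses 180° on the transfer ellipse, so the target must lead by 180° − 80.13° = 99.9°.

φ = 99.9°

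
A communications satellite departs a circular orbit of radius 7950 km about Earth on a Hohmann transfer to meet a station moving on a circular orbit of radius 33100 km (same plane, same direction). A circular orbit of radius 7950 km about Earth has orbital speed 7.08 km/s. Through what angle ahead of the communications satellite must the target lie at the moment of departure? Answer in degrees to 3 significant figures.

φ = 92.1°

From the circular-orbit relation v² = μ/r at r = 7950 km: μ = v²r = (7.08)² × 7950 = 3.98505×10^5 km³/s².
The Hohmann ellipse has a_t = (r₁ + r₂)/2 = 20525 km.
Transfer time t = π√(a_t³/μ) = 14634 s.
The target's mean motion on its circular orbit is ω₂ = √(μ/r₂³) = 1.0483×10^-4 rad/s.
Angle swept by the target during transfer: ω₂·t = 1.534 rad = 87.89°.
The communications satellite traverses 180° on the transfer ellipse, so the target must lead by 180° − 87.89° = 92.1°.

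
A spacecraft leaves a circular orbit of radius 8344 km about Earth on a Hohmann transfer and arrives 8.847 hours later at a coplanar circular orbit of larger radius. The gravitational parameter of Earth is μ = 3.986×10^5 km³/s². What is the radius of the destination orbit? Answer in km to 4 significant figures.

Transfer time t = 8.847 hours = 31849.2 s, and t = π√(a_t³/μ).
So a_t = (μ t²/π²)^(1/3) = (3.986×10^5 × (31849.2)² / π²)^(1/3) = 34473 km.
Since a_t = (r₁ + r₂)/2, r₂ = 2a_t − r₁ = 2×34473 − 8344 = 60602 km.

r₂ = 60600 km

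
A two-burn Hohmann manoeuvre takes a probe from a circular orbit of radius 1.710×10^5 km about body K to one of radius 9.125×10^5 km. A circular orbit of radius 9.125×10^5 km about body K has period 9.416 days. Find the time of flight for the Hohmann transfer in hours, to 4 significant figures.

t = 51.69 hours

From Kepler's third law T² = 4π²r³/μ at r = 9.125×10^5 km, T = 9.416 days = 9.416 × 86400 s = 8.135424×10^5 s: μ = 4π²r³/T² = 4.53208×10^7 km³/s².
Transfer-ellipse semi-major axis a_t = (r₁ + r₂)/2 = (1.710×10^5 + 9.125×10^5)/2 = 5.4175×10^5 km.
Transfer time t = π√(a_t³/μ) = π√((5.4175×10^5)³ / 4.53208×10^7) = 1.861×10^5 s.
Converting: 1.861×10^5 s ÷ 3600 s/hour = 51.69 hours.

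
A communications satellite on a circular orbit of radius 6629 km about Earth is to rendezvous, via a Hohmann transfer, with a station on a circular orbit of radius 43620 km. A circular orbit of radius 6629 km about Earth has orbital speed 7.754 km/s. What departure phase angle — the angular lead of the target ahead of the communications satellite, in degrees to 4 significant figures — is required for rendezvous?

From the circular-orbit relation v² = μ/r at r = 6629 km: μ = v²r = (7.754)² × 6629 = 3.98565×10^5 km³/s².
Transfer-ellipse semi-major axis a_t = (r₁ + r₂)/2 = (6629 + 43620)/2 = 25124.5 km.
Transfer time t = π√(a_t³/μ) = 19817 s.
The target's mean motion on its circular orbit is ω₂ = √(μ/r₂³) = 6.9298×10^-5 rad/s.
Angle swept by the target during transfer: ω₂·t = 1.3733 rad = 78.68°.
The communications satellite traverses 180° on the transfer ellipse, so the target must lead by 180° − 78.68° = 101.3°.

φ = 101.3°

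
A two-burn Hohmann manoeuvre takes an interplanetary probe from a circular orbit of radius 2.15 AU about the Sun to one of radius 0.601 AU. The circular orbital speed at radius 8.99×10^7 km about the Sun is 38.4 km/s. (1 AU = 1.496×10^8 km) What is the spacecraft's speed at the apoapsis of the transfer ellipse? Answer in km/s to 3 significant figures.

From the circular-orbit relation v² = μ/r at r = 8.99×10^7 km: μ = v²r = (38.4)² × 8.99×10^7 = 1.32563×10^11 km³/s².
In km: r₁ = 2.15 × 1.496×10^8 = 3.2164×10^8 km; r₂ = 0.601 × 1.496×10^8 = 8.99096×10^7 km.
Transfer-ellipse semi-major axis a_t = (r₁ + r₂)/2 = (3.2164×10^8 + 8.99096×10^7)/2 = 2.057748×10^8 km.
At apoapsis, r = 3.2164×10^8 km.
From the vis-viva equation, v = √[μ(2/r − 1/a_t)] = 13.42 km/s.

v = 13.4 km/s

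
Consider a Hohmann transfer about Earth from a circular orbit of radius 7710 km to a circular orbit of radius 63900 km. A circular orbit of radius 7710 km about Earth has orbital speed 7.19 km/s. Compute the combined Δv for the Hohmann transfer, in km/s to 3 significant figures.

From the circular-orbit relation v² = μ/r at r = 7710 km: μ = v²r = (7.19)² × 7710 = 3.98577×10^5 km³/s².
Semi-major axis of the transfer orbit: a_t = (7710 + 63900)/2 = 35805 km.
At r₁ the circular-orbit speed is v₁ = √(μ/r₁) = 7.190 km/s.
Transfer-orbit speed at r₁ (v² = μ(2/r − 1/a)): v_p = √[μ(2/r₁ − 1/a_t)] = 9.605 km/s.
First burn Δv₁ = |v_p − v₁| = 2.415 km/s.
Circular speed at r₂: v₂ = √(μ/r₂) = 2.498 km/s.
Transfer-orbit speed at r₂: v_a = √[μ(2/r₂ − 1/a_t)] = 1.159 km/s.
Second burn Δv₂ = |v₂ − v_a| = 1.339 km/s.
Total Δv = Δv₁ + Δv₂ = 3.754 km/s.

Δv = 3.75 km/s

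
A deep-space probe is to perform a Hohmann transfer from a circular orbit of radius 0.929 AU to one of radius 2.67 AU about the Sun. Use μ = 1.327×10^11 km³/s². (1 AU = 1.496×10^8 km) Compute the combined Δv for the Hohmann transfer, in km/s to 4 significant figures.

Δv = 11.87 km/s

In km: r₁ = 0.929 × 1.496×10^8 = 1.389784×10^8 km; r₂ = 2.67 × 1.496×10^8 = 3.99432×10^8 km.
The Hohmann ellipse has a_t = (r₁ + r₂)/2 = 2.692052×10^8 km.
Circular speed at r₁: v₁ = √(μ/r₁) = √(1.327×10^11/1.389784×10^8) = 30.900 km/s.
On the transfer ellipse at r₁, v² = μ(2/r − 1/a) gives v_p = √[μ(2/r₁ − 1/a_t)] = 37.639 km/s.
First burn Δv₁ = |v_p − v₁| = 6.739 km/s.
Circular speed at r₂: v₂ = √(μ/r₂) = 18.227 km/s.
Transfer-orbit speed at r₂: v_a = √[μ(2/r₂ − 1/a_t)] = 13.096 km/s.
Second burn Δv₂ = |v₂ − v_a| = 5.131 km/s.
Δv = Δv₁ + Δv₂ = 6.739 + 5.131 = 11.87 km/s.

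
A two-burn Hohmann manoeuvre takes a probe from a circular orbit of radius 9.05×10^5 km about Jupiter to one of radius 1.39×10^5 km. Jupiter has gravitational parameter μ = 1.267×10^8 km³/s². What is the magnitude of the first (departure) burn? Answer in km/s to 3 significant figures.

Δv₁ = 5.73 km/s

Semi-major axis of the transfer orbit: a_t = (9.050×10^5 + 1.390×10^5)/2 = 5.220×10^5 km.
Circular speed at r = 9.050×10^5 km: v_c = √(μ/r) = 11.832 km/s.
Transfer-orbit speed at the same r (vis-viva, a = a_t): v_t = √[μ(2/r − 1/a_t)] = 6.1057 km/s.
Δv₁ = |v_t − v_c| = |6.1057 − 11.832| = 5.726 km/s.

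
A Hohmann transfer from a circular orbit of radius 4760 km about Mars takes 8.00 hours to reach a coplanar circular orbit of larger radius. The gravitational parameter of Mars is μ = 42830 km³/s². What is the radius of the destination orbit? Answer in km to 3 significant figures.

Transfer time t = 8.00 hours = 28800 s, and t = π√(a_t³/μ).
So a_t = (μ t²/π²)^(1/3) = (42830 × (28800)² / π²)^(1/3) = 15325 km.
Since a_t = (r₁ + r₂)/2, r₂ = 2a_t − r₁ = 2×15325 − 4760 = 25890 km.

r₂ = 25900 km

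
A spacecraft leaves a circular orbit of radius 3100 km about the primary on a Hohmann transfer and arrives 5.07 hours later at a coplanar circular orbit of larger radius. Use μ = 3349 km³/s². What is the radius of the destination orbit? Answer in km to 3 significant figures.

Transfer time t = 5.07 hours = 18252 s, and t = π√(a_t³/μ).
So a_t = (μ t²/π²)^(1/3) = (3349 × (18252)² / π²)^(1/3) = 4835.2 km.
Since a_t = (r₁ + r₂)/2, r₂ = 2a_t − r₁ = 2×4835.2 − 3100 = 6570.4 km.

r₂ = 6570 km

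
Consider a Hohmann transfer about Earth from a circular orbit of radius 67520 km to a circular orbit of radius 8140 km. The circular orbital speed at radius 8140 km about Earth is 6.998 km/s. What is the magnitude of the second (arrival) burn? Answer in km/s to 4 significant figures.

From the circular-orbit relation v² = μ/r at r = 8140 km: μ = v²r = (6.998)² × 8140 = 3.98632×10^5 km³/s².
Semi-major axis of the transfer orbit: a_t = (67520 + 8140)/2 = 37830 km.
On the circular orbit at r = 8140 km, v_c = √(μ/r) = 6.998 km/s.
Transfer-orbit speed at the same r (vis-viva, a = a_t): v_t = √[μ(2/r − 1/a_t)] = 9.349 km/s.
Δv₂ = |v_t − v_c| = |9.349 − 6.998| = 2.351 km/s.

Δv₂ = 2.351 km/s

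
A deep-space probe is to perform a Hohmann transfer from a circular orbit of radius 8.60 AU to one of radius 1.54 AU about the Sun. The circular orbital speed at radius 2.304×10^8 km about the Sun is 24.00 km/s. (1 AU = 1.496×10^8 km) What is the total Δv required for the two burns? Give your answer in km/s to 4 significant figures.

Δv = 11.82 km/s

From the circular-orbit relation v² = μ/r at r = 2.304×10^8 km: μ = v²r = (24.00)² × 2.304×10^8 = 1.32710×10^11 km³/s².
In km: r₁ = 8.60 × 1.496×10^8 = 1.28656×10^9 km; r₂ = 1.54 × 1.496×10^8 = 2.30384×10^8 km.
Semi-major axis of the transfer orbit: a_t = (1.28656×10^9 + 2.30384×10^8)/2 = 7.58472×10^8 km.
At r₁ the circular-orbit speed is v₁ = √(μ/r₁) = 10.1563 km/s.
On the transfer ellipse at r₁, v² = μ(2/r − 1/a) gives v_a = √[μ(2/r₁ − 1/a_t)] = 5.59750 km/s.
First burn Δv₁ = |v_a − v₁| = 4.559 km/s.
Circular speed at r₂: v₂ = √(μ/r₂) = 24.001 km/s.
Transfer-orbit speed at r₂: v_p = √[μ(2/r₂ − 1/a_t)] = 31.259 km/s.
Second burn Δv₂ = |v₂ − v_p| = 7.258 km/s.
Δv = Δv₁ + Δv₂ = 4.559 + 7.258 = 11.82 km/s.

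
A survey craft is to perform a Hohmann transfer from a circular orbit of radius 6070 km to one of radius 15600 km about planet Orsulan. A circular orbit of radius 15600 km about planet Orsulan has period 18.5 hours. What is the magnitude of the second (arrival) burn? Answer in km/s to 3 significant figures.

From Kepler's third law T² = 4π²r³/μ at r = 15600 km, T = 18.5 hours = 18.5 × 3600 s = 66600 s: μ = 4π²r³/T² = 33789.8 km³/s².
The Hohmann ellipse has a_t = (r₁ + r₂)/2 = 10835 km.
Circular speed at r = 15600 km: v_c = √(μ/r) = 1.47174 km/s.
Transfer-orbit speed at the same r (vis-viva, a = a_t): v_t = √[μ(2/r − 1/a_t)] = 1.10156 km/s.
Δv₂ = |v_t − v_c| = |1.10156 − 1.47174| = 0.3702 km/s.

Δv₂ = 0.370 km/s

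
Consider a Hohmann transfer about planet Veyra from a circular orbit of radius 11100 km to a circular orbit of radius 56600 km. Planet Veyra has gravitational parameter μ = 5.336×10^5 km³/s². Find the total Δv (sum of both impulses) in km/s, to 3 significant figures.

Δv = 3.34 km/s

Transfer-ellipse semi-major axis a_t = (r₁ + r₂)/2 = (11100 + 56600)/2 = 33850 km.
Circular speed at r₁: v₁ = √(μ/r₁) = √(5.336×10^5/11100) = 6.9334 km/s.
Transfer-orbit speed at r₁ (vis-viva): v_p = √[μ(2/r₁ − 1/a_t)] = 8.9655 km/s.
First burn Δv₁ = |v_p − v₁| = 2.032 km/s.
At r₂, v₂ = √(μ/r₂) = 3.070 km/s.
Transfer-orbit speed at r₂: v_a = √[μ(2/r₂ − 1/a_t)] = 1.758 km/s.
Second burn Δv₂ = |v₂ − v_a| = 1.312 km/s.
Δv = Δv₁ + Δv₂ = 2.032 + 1.312 = 3.344 km/s.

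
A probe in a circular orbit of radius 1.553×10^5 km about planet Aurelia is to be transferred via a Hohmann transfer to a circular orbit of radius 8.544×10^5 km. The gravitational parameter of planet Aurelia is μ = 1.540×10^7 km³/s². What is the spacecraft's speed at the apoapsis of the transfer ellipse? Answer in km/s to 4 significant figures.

v = 2.355 km/s

Transfer-ellipse semi-major axis a_t = (r₁ + r₂)/2 = (1.553×10^5 + 8.544×10^5)/2 = 5.0485×10^5 km.
The apoapsis of the transfer ellipse is at r = 8.544×10^5 km.
Applying v² = μ(2/r − 1/a_t): v = 2.355 km/s.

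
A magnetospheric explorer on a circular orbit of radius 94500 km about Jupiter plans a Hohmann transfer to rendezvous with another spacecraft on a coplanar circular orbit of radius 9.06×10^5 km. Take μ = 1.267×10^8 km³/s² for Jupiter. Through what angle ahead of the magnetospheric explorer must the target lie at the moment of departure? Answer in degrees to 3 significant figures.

The Hohmann ellipse has a_t = (r₁ + r₂)/2 = 5.0025×10^5 km.
Transfer time t = π√(a_t³/μ) = 98750 s.
The target's mean motion on its circular orbit is ω₂ = √(μ/r₂³) = 1.305×10^-5 rad/s.
Angle swept by the target during transfer: ω₂·t = 1.289 rad = 73.85°.
The magnetospheric explorer traverses 180° on the transfer ellipse, so the target must lead by 180° − 73.85° = 106°.

φ = 106°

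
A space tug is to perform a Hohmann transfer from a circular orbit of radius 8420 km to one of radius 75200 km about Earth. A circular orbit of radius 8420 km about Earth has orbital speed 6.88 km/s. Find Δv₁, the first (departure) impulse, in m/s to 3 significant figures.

From the circular-orbit relation v² = μ/r at r = 8420 km: μ = v²r = (6.88)² × 8420 = 3.98556×10^5 km³/s².
Transfer-ellipse semi-major axis a_t = (r₁ + r₂)/2 = (8420 + 75200)/2 = 41810 km.
On the circular orbit at r = 8420 km, v_c = √(μ/r) = 6.880 km/s.
Vis-viva on the transfer ellipse at r = 8420 km gives v_t = √[μ(2/r − 1/a_t)] = 9.227 km/s.
Δv₁ = |v_t − v_c| = |9.227 − 6.880| = 2.347 km/s.

Δv₁ = 2350 m/s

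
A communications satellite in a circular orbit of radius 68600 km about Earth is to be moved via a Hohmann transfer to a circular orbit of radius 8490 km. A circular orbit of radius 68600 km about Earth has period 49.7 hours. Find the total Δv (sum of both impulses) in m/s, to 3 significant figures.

Δv = 3570 m/s

From Kepler's third law T² = 4π²r³/μ at r = 68600 km, T = 49.7 hours = 49.7 × 3600 s = 1.7892×10^5 s: μ = 4π²r³/T² = 3.98120×10^5 km³/s².
The Hohmann ellipse has a_t = (r₁ + r₂)/2 = 38545 km.
At r₁ the circular-orbit speed is v₁ = √(μ/r₁) = 2.409 km/s.
On the transfer ellipse at r₁, v² = μ(2/r − 1/a) gives v_a = √[μ(2/r₁ − 1/a_t)] = 1.131 km/s.
First burn Δv₁ = |v_a − v₁| = 1.278 km/s.
Circular speed at r₂: v₂ = √(μ/r₂) = 6.8478 km/s.
Transfer-orbit speed at r₂: v_p = √[μ(2/r₂ − 1/a_t)] = 9.1355 km/s.
Second burn Δv₂ = |v₂ − v_p| = 2.288 km/s.
Δv = Δv₁ + Δv₂ = 1.278 + 2.288 = 3.566 km/s.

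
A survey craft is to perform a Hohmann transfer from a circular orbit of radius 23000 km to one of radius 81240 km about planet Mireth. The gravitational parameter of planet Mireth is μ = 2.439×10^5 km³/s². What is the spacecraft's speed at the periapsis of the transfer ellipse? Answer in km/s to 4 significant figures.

Transfer-ellipse semi-major axis a_t = (r₁ + r₂)/2 = (23000 + 81240)/2 = 52120 km.
At periapsis, r = 23000 km.
Vis-viva: v = √[μ(2/r − 1/a_t)] = √[2.439×10^5 × (2/23000 − 1/52120)] = 4.066 km/s.

v = 4.066 km/s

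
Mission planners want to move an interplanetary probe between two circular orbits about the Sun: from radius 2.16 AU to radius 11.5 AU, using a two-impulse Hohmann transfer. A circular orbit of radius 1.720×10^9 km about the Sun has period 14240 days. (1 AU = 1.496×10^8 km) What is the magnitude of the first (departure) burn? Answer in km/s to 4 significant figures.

From Kepler's third law T² = 4π²r³/μ at r = 1.720×10^9 km, T = 14240 days = 14240 × 86400 s = 1.230336×10^9 s: μ = 4π²r³/T² = 1.32708×10^11 km³/s².
In km: r₁ = 2.16 × 1.496×10^8 = 3.23136×10^8 km; r₂ = 11.5 × 1.496×10^8 = 1.7204×10^9 km.
The Hohmann ellipse has a_t = (r₁ + r₂)/2 = 1.021768×10^9 km.
On the circular orbit at r = 3.23136×10^8 km, v_c = √(μ/r) = 20.265 km/s.
Transfer-orbit speed at the same r (vis-viva, a = a_t): v_t = √[μ(2/r − 1/a_t)] = 26.296 km/s.
Δv₁ = |v_t − v_c| = |26.296 − 20.265| = 6.031 km/s.

Δv₁ = 6.031 km/s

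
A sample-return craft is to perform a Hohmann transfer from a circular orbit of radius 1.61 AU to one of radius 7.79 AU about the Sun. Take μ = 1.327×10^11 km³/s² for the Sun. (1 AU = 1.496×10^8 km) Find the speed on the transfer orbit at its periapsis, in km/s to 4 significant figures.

In km: r₁ = 1.61 × 1.496×10^8 = 2.40856×10^8 km; r₂ = 7.79 × 1.496×10^8 = 1.165384×10^9 km.
Semi-major axis of the transfer orbit: a_t = (2.40856×10^8 + 1.165384×10^9)/2 = 7.0312×10^8 km.
The periapsis of the transfer ellipse is at r = 2.40856×10^8 km.
From the vis-viva equation, v = √[μ(2/r − 1/a_t)] = 30.22 km/s.

v = 30.22 km/s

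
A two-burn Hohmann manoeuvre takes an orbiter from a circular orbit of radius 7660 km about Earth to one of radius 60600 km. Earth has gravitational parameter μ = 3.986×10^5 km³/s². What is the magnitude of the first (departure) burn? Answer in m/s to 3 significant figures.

Δv₁ = 2400 m/s

Transfer-ellipse semi-major axis a_t = (r₁ + r₂)/2 = (7660 + 60600)/2 = 34130 km.
On the circular orbit at r = 7660 km, v_c = √(μ/r) = 7.2136 km/s.
Transfer-orbit speed at the same r (vis-viva, a = a_t): v_t = √[μ(2/r − 1/a_t)] = 9.6122 km/s.
Δv₁ = |v_t − v_c| = |9.6122 − 7.2136| = 2.399 km/s.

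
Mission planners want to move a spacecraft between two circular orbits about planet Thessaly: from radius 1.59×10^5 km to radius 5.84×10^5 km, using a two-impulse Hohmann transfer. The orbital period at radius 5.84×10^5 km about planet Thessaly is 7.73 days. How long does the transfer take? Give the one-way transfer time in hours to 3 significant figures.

From Kepler's third law T² = 4π²r³/μ at r = 5.84×10^5 km, T = 7.73 days = 7.73 × 86400 s = 6.67872×10^5 s: μ = 4π²r³/T² = 1.76284×10^7 km³/s².
Transfer-ellipse semi-major axis a_t = (r₁ + r₂)/2 = (1.590×10^5 + 5.840×10^5)/2 = 3.715×10^5 km.
By Kepler's third law the transfer-orbit period is T = 2π√(a_t³/μ), so t = T/2 = 1.694×10^5 s.
Converting: 1.694×10^5 s ÷ 3600 s/hour = 47.1 hours.

t = 47.1 hours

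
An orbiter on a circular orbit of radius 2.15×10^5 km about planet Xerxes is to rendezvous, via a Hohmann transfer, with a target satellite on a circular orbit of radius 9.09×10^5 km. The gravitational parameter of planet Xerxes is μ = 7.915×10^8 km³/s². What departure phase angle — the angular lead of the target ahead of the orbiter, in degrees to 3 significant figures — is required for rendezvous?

Semi-major axis of the transfer orbit: a_t = (2.150×10^5 + 9.090×10^5)/2 = 5.620×10^5 km.
The half-period of the transfer ellipse is t = π√(a_t³/μ) = 47050 s.
Target angular speed ω₂ = √(μ/r₂³) = 3.246×10^-5 rad/s.
Angle swept by the target during transfer: ω₂·t = 1.5272 rad = 87.50°.
Arrival is 180° from departure on the ellipse, so φ = 180° − 87.50° = 92.5°.

φ = 92.5°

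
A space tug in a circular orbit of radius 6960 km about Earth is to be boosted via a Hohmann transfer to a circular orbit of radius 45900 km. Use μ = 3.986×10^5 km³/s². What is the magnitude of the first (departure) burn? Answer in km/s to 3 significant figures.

Semi-major axis of the transfer orbit: a_t = (6960 + 45900)/2 = 26430 km.
On the circular orbit at r = 6960 km, v_c = √(μ/r) = 7.568 km/s.
Transfer-orbit speed at the same r (vis-viva, a = a_t): v_t = √[μ(2/r − 1/a_t)] = 9.973 km/s.
Δv₁ = |v_t − v_c| = |9.973 − 7.568| = 2.405 km/s.

Δv₁ = 2.41 km/s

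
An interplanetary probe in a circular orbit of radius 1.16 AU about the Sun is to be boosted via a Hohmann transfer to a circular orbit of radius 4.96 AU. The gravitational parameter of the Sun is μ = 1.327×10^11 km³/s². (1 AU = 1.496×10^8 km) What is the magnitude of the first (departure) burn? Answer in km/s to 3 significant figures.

Δv₁ = 7.55 km/s

In km: r₁ = 1.16 × 1.496×10^8 = 1.73536×10^8 km; r₂ = 4.96 × 1.496×10^8 = 7.42016×10^8 km.
Semi-major axis of the transfer orbit: a_t = (1.73536×10^8 + 7.42016×10^8)/2 = 4.57776×10^8 km.
On the circular orbit at r = 1.73536×10^8 km, v_c = √(μ/r) = 27.653 km/s.
Vis-viva on the transfer ellipse at r = 1.73536×10^8 km gives v_t = √[μ(2/r − 1/a_t)] = 35.206 km/s.
Δv₁ = |v_t − v_c| = |35.206 − 27.653| = 7.553 km/s.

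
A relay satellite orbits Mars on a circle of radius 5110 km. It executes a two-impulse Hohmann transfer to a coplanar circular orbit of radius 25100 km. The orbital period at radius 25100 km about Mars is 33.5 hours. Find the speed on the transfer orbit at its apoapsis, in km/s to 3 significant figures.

From Kepler's third law T² = 4π²r³/μ at r = 25100 km, T = 33.5 hours = 33.5 × 3600 s = 1.206×10^5 s: μ = 4π²r³/T² = 42922.6 km³/s².
Semi-major axis of the transfer orbit: a_t = (5110 + 25100)/2 = 15105 km.
At apoapsis, r = 25100 km.
From the vis-viva equation, v = √[μ(2/r − 1/a_t)] = 0.7606 km/s.

v = 0.761 km/s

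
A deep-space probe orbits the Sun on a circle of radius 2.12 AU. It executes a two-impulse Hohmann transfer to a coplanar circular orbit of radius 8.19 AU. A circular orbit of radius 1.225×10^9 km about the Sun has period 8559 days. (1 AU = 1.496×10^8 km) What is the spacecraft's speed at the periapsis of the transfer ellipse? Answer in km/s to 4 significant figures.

v = 25.78 km/s

From Kepler's third law T² = 4π²r³/μ at r = 1.225×10^9 km, T = 8559 days = 8559 × 86400 s = 7.394976×10^8 s: μ = 4π²r³/T² = 1.32707×10^11 km³/s².
In km: r₁ = 2.12 × 1.496×10^8 = 3.17152×10^8 km; r₂ = 8.19 × 1.496×10^8 = 1.225224×10^9 km.
Transfer-ellipse semi-major axis a_t = (r₁ + r₂)/2 = (3.17152×10^8 + 1.225224×10^9)/2 = 7.71188×10^8 km.
The periapsis of the transfer ellipse is at r = 3.17152×10^8 km.
Vis-viva: v = √[μ(2/r − 1/a_t)] = √[1.32707×10^11 × (2/3.17152×10^8 − 1/7.71188×10^8)] = 25.78 km/s.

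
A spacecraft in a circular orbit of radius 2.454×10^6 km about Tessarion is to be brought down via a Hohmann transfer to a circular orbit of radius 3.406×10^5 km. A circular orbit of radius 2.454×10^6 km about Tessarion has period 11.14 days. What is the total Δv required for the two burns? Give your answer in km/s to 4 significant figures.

From Kepler's third law T² = 4π²r³/μ at r = 2.454×10^6 km, T = 11.14 days = 11.14 × 86400 s = 9.62496×10^5 s: μ = 4π²r³/T² = 6.29775×10^8 km³/s².
Transfer-ellipse semi-major axis a_t = (r₁ + r₂)/2 = (2.454×10^6 + 3.406×10^5)/2 = 1.3973×10^6 km.
Circular speed at r₁: v₁ = √(μ/r₁) = √(6.29775×10^8/2.454×10^6) = 16.02 km/s.
Transfer-orbit speed at r₁ (v² = μ(2/r − 1/a)): v_a = √[μ(2/r₁ − 1/a_t)] = 7.909 km/s.
First burn Δv₁ = |v_a − v₁| = 8.111 km/s.
At r₂, v₂ = √(μ/r₂) = 43.00 km/s.
Transfer-orbit speed at r₂: v_p = √[μ(2/r₂ − 1/a_t)] = 56.99 km/s.
Second burn Δv₂ = |v₂ − v_p| = 13.99 km/s.
Δv = Δv₁ + Δv₂ = 8.111 + 13.99 = 22.10 km/s.

Δv = 22.10 km/s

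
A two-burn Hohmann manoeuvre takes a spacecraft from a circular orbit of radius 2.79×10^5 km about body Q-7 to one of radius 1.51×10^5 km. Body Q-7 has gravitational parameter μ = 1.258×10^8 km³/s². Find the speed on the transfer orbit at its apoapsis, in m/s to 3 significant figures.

v = 17800 m/s

Transfer-ellipse semi-major axis a_t = (r₁ + r₂)/2 = (2.790×10^5 + 1.510×10^5)/2 = 2.150×10^5 km.
At apoapsis, r = 2.790×10^5 km.
From the vis-viva equation, v = √[μ(2/r − 1/a_t)] = 17.80 km/s.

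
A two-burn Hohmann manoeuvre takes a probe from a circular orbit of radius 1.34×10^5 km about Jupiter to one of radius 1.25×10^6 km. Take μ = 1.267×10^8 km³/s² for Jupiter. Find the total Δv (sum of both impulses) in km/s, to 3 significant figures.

Δv = 16.2 km/s

Semi-major axis of the transfer orbit: a_t = (1.340×10^5 + 1.250×10^6)/2 = 6.920×10^5 km.
At r₁ the circular-orbit speed is v₁ = √(μ/r₁) = 30.75 km/s.
On the transfer ellipse at r₁, vis-viva gives v_p = √[μ(2/r₁ − 1/a_t)] = 41.33 km/s.
First burn Δv₁ = |v_p − v₁| = 10.58 km/s.
At r₂, v₂ = √(μ/r₂) = 10.06777 km/s.
Transfer-orbit speed at r₂: v_a = √[μ(2/r₂ − 1/a_t)] = 4.430295 km/s.
Second burn Δv₂ = |v₂ − v_a| = 5.637 km/s.
Total Δv = Δv₁ + Δv₂ = 16.22 km/s.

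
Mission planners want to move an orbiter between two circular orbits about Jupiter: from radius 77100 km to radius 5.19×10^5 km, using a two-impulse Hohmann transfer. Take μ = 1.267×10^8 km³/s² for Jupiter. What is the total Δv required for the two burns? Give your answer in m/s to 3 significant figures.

Δv = 20600 m/s

Semi-major axis of the transfer orbit: a_t = (77100 + 5.190×10^5)/2 = 2.9805×10^5 km.
At r₁ the circular-orbit speed is v₁ = √(μ/r₁) = 40.53789 km/s.
Transfer-orbit speed at r₁ (v² = μ(2/r − 1/a)): v_p = √[μ(2/r₁ − 1/a_t)] = 53.49340 km/s.
First burn Δv₁ = |v_p − v₁| = 12.956 km/s.
Circular speed at r₂: v₂ = √(μ/r₂) = 15.6244 km/s.
Transfer-orbit speed at r₂: v_a = √[μ(2/r₂ − 1/a_t)] = 7.94671 km/s.
Second burn Δv₂ = |v₂ − v_a| = 7.6777 km/s.
Total Δv = Δv₁ + Δv₂ = 20.63 km/s.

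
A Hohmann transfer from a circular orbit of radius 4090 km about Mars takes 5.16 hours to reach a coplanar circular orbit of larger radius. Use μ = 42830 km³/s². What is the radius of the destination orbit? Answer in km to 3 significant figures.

r₂ = 18800 km

Transfer time t = 5.16 hours = 18576 s, and t = π√(a_t³/μ).
So a_t = (μ t²/π²)^(1/3) = (42830 × (18576)² / π²)^(1/3) = 11441 km.
Since a_t = (r₁ + r₂)/2, r₂ = 2a_t − r₁ = 2×11441 − 4090 = 18792 km.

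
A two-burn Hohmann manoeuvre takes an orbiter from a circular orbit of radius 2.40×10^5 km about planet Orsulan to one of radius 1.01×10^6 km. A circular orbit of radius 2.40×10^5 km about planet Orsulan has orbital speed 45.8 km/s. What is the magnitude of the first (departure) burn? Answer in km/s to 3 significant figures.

Δv₁ = 12.4 km/s

From the circular-orbit relation v² = μ/r at r = 2.40×10^5 km: μ = v²r = (45.8)² × 2.40×10^5 = 5.03434×10^8 km³/s².
Semi-major axis of the transfer orbit: a_t = (2.400×10^5 + 1.010×10^6)/2 = 6.250×10^5 km.
On the circular orbit at r = 2.400×10^5 km, v_c = √(μ/r) = 45.80 km/s.
Vis-viva on the transfer ellipse at r = 2.400×10^5 km gives v_t = √[μ(2/r − 1/a_t)] = 58.22 km/s.
Δv₁ = |v_t − v_c| = |58.22 − 45.80| = 12.42 km/s.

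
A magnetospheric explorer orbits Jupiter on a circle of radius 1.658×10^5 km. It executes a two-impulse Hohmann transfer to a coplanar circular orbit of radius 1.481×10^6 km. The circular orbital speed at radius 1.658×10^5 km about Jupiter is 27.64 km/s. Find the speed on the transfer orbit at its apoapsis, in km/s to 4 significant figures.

v = 4.150 km/s

From the circular-orbit relation v² = μ/r at r = 1.658×10^5 km: μ = v²r = (27.64)² × 1.658×10^5 = 1.26666×10^8 km³/s².
Semi-major axis of the transfer orbit: a_t = (1.658×10^5 + 1.481×10^6)/2 = 8.234×10^5 km.
The apoapsis of the transfer ellipse is at r = 1.481×10^6 km.
From the vis-viva equation, v = √[μ(2/r − 1/a_t)] = 4.150 km/s.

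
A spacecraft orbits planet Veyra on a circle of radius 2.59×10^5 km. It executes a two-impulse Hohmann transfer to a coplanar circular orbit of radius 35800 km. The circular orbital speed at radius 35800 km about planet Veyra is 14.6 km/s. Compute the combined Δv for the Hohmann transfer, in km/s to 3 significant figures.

From the circular-orbit relation v² = μ/r at r = 35800 km: μ = v²r = (14.6)² × 35800 = 7.63113×10^6 km³/s².
Semi-major axis of the transfer orbit: a_t = (2.590×10^5 + 35800)/2 = 1.474×10^5 km.
At r₁ the circular-orbit speed is v₁ = √(μ/r₁) = 5.428 km/s.
Transfer-orbit speed at r₁ (vis-viva equation): v_a = √[μ(2/r₁ − 1/a_t)] = 2.675 km/s.
First burn Δv₁ = |v_a − v₁| = 2.753 km/s.
At r₂, v₂ = √(μ/r₂) = 14.600 km/s.
Transfer-orbit speed at r₂: v_p = √[μ(2/r₂ − 1/a_t)] = 19.353 km/s.
Second burn Δv₂ = |v₂ − v_p| = 4.753 km/s.
Δv = Δv₁ + Δv₂ = 2.753 + 4.753 = 7.506 km/s.

Δv = 7.51 km/s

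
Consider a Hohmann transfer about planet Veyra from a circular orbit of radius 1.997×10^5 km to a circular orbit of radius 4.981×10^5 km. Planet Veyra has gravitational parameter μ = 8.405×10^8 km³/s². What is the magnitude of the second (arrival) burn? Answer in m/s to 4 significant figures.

Δv₂ = 10000 m/s

Transfer-ellipse semi-major axis a_t = (r₁ + r₂)/2 = (1.997×10^5 + 4.981×10^5)/2 = 3.489×10^5 km.
Circular speed at r = 4.981×10^5 km: v_c = √(μ/r) = 41.08 km/s.
Vis-viva on the transfer ellipse at r = 4.981×10^5 km gives v_t = √[μ(2/r − 1/a_t)] = 31.08 km/s.
Δv₂ = |v_t − v_c| = |31.08 − 41.08| = 10.00 km/s.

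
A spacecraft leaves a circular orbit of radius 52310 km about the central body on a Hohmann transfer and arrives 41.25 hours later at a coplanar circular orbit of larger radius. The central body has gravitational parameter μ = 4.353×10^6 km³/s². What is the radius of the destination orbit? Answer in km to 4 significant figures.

r₂ = 3.746×10^5 km

Transfer time t = 41.25 hours = 1.485×10^5 s, and t = π√(a_t³/μ).
So a_t = (μ t²/π²)^(1/3) = (4.353×10^6 × (1.485×10^5)² / π²)^(1/3) = 2.1346×10^5 km.
Since a_t = (r₁ + r₂)/2, r₂ = 2a_t − r₁ = 2×2.1346×10^5 − 52310 = 3.7461×10^5 km.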